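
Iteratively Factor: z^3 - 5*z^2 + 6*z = (z - 3)*(z^2 - 2*z) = (z - 3)*(z - 2)*(z)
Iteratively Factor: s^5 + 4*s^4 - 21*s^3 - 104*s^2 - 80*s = (s + 1)*(s^4 + 3*s^3 - 24*s^2 - 80*s) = s*(s + 1)*(s^3 + 3*s^2 - 24*s - 80) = s*(s - 5)*(s + 1)*(s^2 + 8*s + 16) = s*(s - 5)*(s + 1)*(s + 4)*(s + 4)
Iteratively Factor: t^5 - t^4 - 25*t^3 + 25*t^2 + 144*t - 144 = (t - 4)*(t^4 + 3*t^3 - 13*t^2 - 27*t + 36) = (t - 4)*(t - 3)*(t^3 + 6*t^2 + 5*t - 12) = (t - 4)*(t - 3)*(t + 4)*(t^2 + 2*t - 3) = (t - 4)*(t - 3)*(t - 1)*(t + 4)*(t + 3)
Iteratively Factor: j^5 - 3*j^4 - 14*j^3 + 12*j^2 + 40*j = (j)*(j^4 - 3*j^3 - 14*j^2 + 12*j + 40) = j*(j - 5)*(j^3 + 2*j^2 - 4*j - 8) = j*(j - 5)*(j - 2)*(j^2 + 4*j + 4) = j*(j - 5)*(j - 2)*(j + 2)*(j + 2)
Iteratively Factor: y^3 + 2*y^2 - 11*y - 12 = (y + 4)*(y^2 - 2*y - 3) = (y + 1)*(y + 4)*(y - 3)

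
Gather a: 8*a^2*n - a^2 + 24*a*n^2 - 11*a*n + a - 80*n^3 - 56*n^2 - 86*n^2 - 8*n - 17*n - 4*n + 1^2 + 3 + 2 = a^2*(8*n - 1) + a*(24*n^2 - 11*n + 1) - 80*n^3 - 142*n^2 - 29*n + 6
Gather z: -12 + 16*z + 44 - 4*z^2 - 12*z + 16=-4*z^2 + 4*z + 48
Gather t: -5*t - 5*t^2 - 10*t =-5*t^2 - 15*t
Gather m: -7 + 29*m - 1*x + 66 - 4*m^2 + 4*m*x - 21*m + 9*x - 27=-4*m^2 + m*(4*x + 8) + 8*x + 32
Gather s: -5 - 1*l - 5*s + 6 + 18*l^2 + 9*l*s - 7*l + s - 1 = 18*l^2 - 8*l + s*(9*l - 4)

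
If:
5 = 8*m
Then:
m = 5/8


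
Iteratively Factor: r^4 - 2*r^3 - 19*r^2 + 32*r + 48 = (r - 4)*(r^3 + 2*r^2 - 11*r - 12) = (r - 4)*(r + 1)*(r^2 + r - 12) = (r - 4)*(r + 1)*(r + 4)*(r - 3)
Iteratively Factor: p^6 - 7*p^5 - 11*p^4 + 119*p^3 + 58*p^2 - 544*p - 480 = (p - 4)*(p^5 - 3*p^4 - 23*p^3 + 27*p^2 + 166*p + 120) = (p - 4)*(p + 2)*(p^4 - 5*p^3 - 13*p^2 + 53*p + 60) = (p - 4)*(p + 1)*(p + 2)*(p^3 - 6*p^2 - 7*p + 60) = (p - 4)*(p + 1)*(p + 2)*(p + 3)*(p^2 - 9*p + 20) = (p - 4)^2*(p + 1)*(p + 2)*(p + 3)*(p - 5)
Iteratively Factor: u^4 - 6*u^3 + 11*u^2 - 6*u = (u - 2)*(u^3 - 4*u^2 + 3*u) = u*(u - 2)*(u^2 - 4*u + 3) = u*(u - 2)*(u - 1)*(u - 3)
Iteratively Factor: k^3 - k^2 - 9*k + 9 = (k - 1)*(k^2 - 9) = (k - 1)*(k + 3)*(k - 3)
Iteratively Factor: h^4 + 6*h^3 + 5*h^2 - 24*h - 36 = (h + 3)*(h^3 + 3*h^2 - 4*h - 12) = (h + 3)^2*(h^2 - 4) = (h - 2)*(h + 3)^2*(h + 2)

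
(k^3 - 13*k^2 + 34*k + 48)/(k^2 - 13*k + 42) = (k^2 - 7*k - 8)/(k - 7)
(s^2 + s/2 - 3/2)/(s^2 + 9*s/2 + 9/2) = (s - 1)/(s + 3)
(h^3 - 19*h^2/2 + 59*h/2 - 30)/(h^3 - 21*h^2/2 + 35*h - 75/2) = (h - 4)/(h - 5)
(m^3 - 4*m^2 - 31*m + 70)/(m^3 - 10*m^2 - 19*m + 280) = (m - 2)/(m - 8)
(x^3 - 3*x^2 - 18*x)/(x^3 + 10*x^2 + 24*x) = (x^2 - 3*x - 18)/(x^2 + 10*x + 24)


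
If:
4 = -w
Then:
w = -4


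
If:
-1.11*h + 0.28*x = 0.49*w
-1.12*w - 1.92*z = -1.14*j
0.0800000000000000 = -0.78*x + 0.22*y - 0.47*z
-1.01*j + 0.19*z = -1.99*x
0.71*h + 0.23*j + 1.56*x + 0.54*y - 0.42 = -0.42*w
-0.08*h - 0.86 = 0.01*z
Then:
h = -9.34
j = 3.31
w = 22.73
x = 2.76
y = -13.99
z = -11.30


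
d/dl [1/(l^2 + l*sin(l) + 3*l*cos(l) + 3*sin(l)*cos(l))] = (3*l*sin(l) - l*cos(l) - 2*l - sin(l) - 3*cos(l) - 3*cos(2*l))/((l + sin(l))^2*(l + 3*cos(l))^2)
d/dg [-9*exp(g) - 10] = -9*exp(g)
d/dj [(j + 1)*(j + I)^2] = (j + I)*(3*j + 2 + I)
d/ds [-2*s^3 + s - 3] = 1 - 6*s^2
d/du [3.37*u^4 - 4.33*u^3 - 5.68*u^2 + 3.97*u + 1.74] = 13.48*u^3 - 12.99*u^2 - 11.36*u + 3.97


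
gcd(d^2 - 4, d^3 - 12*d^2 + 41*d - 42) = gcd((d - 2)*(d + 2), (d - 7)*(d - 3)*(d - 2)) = d - 2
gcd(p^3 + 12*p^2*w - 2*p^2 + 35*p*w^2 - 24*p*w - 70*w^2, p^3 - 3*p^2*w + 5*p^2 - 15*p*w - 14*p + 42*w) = p - 2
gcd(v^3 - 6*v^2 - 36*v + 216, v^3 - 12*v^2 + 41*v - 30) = v - 6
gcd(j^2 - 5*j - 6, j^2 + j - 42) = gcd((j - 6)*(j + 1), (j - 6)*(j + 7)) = j - 6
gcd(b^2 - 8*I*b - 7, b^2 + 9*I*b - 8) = 1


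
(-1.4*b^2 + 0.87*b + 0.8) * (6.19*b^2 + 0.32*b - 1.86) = -8.666*b^4 + 4.9373*b^3 + 7.8344*b^2 - 1.3622*b - 1.488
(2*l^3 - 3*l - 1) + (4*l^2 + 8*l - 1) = 2*l^3 + 4*l^2 + 5*l - 2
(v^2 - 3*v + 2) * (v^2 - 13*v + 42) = v^4 - 16*v^3 + 83*v^2 - 152*v + 84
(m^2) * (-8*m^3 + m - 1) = -8*m^5 + m^3 - m^2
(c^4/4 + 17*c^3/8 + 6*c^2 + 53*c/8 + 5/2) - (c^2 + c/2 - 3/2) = c^4/4 + 17*c^3/8 + 5*c^2 + 49*c/8 + 4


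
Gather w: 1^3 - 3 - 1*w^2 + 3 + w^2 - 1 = 0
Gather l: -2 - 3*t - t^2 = -t^2 - 3*t - 2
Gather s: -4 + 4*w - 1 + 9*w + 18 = 13*w + 13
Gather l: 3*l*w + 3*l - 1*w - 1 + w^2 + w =l*(3*w + 3) + w^2 - 1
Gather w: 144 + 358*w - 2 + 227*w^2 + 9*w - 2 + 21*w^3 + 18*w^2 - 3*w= 21*w^3 + 245*w^2 + 364*w + 140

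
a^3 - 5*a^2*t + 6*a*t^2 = a*(a - 3*t)*(a - 2*t)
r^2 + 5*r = r*(r + 5)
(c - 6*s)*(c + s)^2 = c^3 - 4*c^2*s - 11*c*s^2 - 6*s^3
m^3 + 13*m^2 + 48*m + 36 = (m + 1)*(m + 6)^2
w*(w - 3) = w^2 - 3*w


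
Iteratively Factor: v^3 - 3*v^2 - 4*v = (v - 4)*(v^2 + v) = v*(v - 4)*(v + 1)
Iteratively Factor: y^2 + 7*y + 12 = (y + 3)*(y + 4)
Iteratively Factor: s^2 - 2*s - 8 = (s - 4)*(s + 2)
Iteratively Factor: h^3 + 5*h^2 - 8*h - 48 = (h + 4)*(h^2 + h - 12) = (h + 4)^2*(h - 3)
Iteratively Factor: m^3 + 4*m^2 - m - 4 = (m - 1)*(m^2 + 5*m + 4) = (m - 1)*(m + 4)*(m + 1)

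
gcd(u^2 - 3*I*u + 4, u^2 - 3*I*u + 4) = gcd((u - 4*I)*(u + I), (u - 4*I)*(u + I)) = u^2 - 3*I*u + 4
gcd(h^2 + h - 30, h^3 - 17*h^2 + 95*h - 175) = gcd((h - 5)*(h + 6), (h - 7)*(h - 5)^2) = h - 5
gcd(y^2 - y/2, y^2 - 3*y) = y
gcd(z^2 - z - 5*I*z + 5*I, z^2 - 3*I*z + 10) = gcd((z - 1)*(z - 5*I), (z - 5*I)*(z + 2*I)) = z - 5*I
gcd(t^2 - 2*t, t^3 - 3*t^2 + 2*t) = t^2 - 2*t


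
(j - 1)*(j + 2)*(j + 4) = j^3 + 5*j^2 + 2*j - 8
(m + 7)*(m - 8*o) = m^2 - 8*m*o + 7*m - 56*o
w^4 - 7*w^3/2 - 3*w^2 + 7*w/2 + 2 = (w - 4)*(w - 1)*(w + 1/2)*(w + 1)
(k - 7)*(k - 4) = k^2 - 11*k + 28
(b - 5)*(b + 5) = b^2 - 25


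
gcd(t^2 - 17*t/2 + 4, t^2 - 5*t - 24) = t - 8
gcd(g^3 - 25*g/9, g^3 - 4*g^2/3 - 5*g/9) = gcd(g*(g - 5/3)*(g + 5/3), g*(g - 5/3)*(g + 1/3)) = g^2 - 5*g/3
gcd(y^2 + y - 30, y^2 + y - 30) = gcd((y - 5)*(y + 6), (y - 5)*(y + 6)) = y^2 + y - 30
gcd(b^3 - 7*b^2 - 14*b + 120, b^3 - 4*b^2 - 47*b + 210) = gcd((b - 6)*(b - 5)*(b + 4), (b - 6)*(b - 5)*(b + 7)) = b^2 - 11*b + 30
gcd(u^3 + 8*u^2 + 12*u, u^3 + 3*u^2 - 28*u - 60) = u^2 + 8*u + 12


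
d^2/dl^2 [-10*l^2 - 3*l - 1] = -20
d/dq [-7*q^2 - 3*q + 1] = -14*q - 3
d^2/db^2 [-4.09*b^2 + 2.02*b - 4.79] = -8.18000000000000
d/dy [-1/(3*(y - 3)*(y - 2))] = (2*y - 5)/(3*(y - 3)^2*(y - 2)^2)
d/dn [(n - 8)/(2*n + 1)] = 17/(2*n + 1)^2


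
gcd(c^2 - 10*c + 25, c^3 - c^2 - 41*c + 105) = c - 5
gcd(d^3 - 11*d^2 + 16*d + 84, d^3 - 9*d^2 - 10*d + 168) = d^2 - 13*d + 42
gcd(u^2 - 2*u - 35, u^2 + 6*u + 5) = u + 5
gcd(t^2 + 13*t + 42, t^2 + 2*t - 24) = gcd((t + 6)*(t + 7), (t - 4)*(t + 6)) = t + 6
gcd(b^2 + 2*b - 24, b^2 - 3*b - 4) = b - 4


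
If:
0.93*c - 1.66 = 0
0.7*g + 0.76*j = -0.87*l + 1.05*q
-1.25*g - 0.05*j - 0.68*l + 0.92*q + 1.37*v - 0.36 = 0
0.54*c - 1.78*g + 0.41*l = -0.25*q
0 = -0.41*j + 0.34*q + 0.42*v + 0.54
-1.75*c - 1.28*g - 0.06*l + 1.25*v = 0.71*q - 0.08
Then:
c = 1.78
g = -0.40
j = -0.43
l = -2.47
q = -2.62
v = 0.42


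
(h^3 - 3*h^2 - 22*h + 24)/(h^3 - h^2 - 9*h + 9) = (h^2 - 2*h - 24)/(h^2 - 9)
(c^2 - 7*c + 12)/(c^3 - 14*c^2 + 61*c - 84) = 1/(c - 7)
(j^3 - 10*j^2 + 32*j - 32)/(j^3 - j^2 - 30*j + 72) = (j^2 - 6*j + 8)/(j^2 + 3*j - 18)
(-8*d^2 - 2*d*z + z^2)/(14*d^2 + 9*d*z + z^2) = (-4*d + z)/(7*d + z)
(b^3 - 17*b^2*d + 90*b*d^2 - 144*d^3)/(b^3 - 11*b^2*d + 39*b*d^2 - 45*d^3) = (b^2 - 14*b*d + 48*d^2)/(b^2 - 8*b*d + 15*d^2)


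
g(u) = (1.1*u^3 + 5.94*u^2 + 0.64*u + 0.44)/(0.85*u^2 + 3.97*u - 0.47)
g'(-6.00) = 3.38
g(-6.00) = -4.30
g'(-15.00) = 1.32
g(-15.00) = -18.18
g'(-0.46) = 1.03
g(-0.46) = -0.61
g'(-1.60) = 1.55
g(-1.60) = -2.18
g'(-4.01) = 6.40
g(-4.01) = -8.25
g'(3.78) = 1.33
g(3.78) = 5.51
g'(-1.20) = 1.45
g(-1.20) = -1.58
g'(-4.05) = 6.98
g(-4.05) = -8.52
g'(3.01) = 1.33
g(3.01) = 4.49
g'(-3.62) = 3.55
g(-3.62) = -6.42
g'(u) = (-1.7*u - 3.97)*(1.1*u^3 + 5.94*u^2 + 0.64*u + 0.44)/(0.85*u^2 + 3.97*u - 0.47)^2 + (3.3*u^2 + 11.88*u + 0.64)/(0.85*u^2 + 3.97*u - 0.47) = (0.935*u^4 + 8.734*u^3 + 21.4868*u^2 - 6.3316*u - 2.0476)/(0.7225*u^4 + 6.749*u^3 + 14.9619*u^2 - 3.7318*u + 0.2209)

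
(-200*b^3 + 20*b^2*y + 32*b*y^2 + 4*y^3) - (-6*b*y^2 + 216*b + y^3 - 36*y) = -200*b^3 + 20*b^2*y + 38*b*y^2 - 216*b + 3*y^3 + 36*y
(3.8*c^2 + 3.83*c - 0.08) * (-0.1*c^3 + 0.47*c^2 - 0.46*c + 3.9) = -0.38*c^5 + 1.403*c^4 + 0.0601*c^3 + 13.0206*c^2 + 14.9738*c - 0.312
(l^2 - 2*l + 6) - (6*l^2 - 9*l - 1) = -5*l^2 + 7*l + 7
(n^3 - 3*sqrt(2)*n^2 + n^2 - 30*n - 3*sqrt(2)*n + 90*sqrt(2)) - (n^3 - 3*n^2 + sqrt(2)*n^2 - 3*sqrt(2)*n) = -4*sqrt(2)*n^2 + 4*n^2 - 30*n + 90*sqrt(2)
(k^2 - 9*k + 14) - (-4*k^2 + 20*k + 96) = 5*k^2 - 29*k - 82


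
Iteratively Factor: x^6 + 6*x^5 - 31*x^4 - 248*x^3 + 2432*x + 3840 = (x + 3)*(x^5 + 3*x^4 - 40*x^3 - 128*x^2 + 384*x + 1280) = (x + 3)*(x + 4)*(x^4 - x^3 - 36*x^2 + 16*x + 320) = (x - 4)*(x + 3)*(x + 4)*(x^3 + 3*x^2 - 24*x - 80) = (x - 5)*(x - 4)*(x + 3)*(x + 4)*(x^2 + 8*x + 16) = (x - 5)*(x - 4)*(x + 3)*(x + 4)^2*(x + 4)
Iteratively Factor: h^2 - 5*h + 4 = (h - 4)*(h - 1)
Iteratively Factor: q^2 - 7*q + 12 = (q - 3)*(q - 4)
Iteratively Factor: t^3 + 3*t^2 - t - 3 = (t + 1)*(t^2 + 2*t - 3) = (t + 1)*(t + 3)*(t - 1)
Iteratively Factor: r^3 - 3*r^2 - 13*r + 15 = (r - 5)*(r^2 + 2*r - 3) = (r - 5)*(r + 3)*(r - 1)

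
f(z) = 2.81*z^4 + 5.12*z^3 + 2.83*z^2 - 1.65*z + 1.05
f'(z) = 11.24*z^3 + 15.36*z^2 + 5.66*z - 1.65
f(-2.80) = 88.18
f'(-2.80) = -143.82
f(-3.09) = 138.29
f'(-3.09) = -204.10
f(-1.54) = 7.41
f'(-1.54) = -14.99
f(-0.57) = 2.26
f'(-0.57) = -1.97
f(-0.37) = 1.84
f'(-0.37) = -2.21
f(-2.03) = 20.95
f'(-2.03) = -43.87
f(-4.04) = 464.87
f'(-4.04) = -514.97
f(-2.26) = 33.44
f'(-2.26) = -65.73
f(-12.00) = 49849.17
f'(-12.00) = -17280.45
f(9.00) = 22384.32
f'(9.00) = 9487.41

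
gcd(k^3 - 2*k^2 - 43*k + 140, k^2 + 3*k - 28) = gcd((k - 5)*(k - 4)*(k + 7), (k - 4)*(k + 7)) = k^2 + 3*k - 28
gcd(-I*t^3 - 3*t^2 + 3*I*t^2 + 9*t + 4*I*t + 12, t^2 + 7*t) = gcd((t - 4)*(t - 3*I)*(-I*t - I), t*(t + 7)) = 1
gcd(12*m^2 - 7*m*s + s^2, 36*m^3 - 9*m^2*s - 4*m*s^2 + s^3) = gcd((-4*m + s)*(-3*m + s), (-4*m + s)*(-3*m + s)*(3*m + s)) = 12*m^2 - 7*m*s + s^2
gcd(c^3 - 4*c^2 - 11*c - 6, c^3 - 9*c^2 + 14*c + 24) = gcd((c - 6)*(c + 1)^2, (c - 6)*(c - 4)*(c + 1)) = c^2 - 5*c - 6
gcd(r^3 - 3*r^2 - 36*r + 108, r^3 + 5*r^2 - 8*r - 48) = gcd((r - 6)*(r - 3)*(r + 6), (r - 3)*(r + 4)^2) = r - 3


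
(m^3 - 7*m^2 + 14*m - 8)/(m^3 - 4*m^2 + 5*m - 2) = (m - 4)/(m - 1)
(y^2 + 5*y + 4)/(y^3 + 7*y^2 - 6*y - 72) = (y + 1)/(y^2 + 3*y - 18)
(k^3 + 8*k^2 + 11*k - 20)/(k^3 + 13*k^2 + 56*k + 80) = (k - 1)/(k + 4)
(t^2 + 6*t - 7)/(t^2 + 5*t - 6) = (t + 7)/(t + 6)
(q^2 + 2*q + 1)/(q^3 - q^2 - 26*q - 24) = (q + 1)/(q^2 - 2*q - 24)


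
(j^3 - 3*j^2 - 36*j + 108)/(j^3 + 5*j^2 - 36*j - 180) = (j - 3)/(j + 5)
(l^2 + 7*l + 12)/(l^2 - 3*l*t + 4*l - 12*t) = (-l - 3)/(-l + 3*t)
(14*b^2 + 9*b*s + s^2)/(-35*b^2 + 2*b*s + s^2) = (2*b + s)/(-5*b + s)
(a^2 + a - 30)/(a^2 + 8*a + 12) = (a - 5)/(a + 2)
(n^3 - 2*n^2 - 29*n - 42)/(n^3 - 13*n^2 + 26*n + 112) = (n + 3)/(n - 8)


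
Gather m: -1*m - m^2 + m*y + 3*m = -m^2 + m*(y + 2)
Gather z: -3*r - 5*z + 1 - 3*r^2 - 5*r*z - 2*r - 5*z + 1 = -3*r^2 - 5*r + z*(-5*r - 10) + 2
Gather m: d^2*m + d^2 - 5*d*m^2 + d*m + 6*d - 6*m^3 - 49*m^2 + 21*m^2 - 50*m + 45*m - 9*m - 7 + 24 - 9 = d^2 + 6*d - 6*m^3 + m^2*(-5*d - 28) + m*(d^2 + d - 14) + 8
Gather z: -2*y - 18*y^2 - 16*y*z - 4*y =-18*y^2 - 16*y*z - 6*y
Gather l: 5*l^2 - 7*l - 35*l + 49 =5*l^2 - 42*l + 49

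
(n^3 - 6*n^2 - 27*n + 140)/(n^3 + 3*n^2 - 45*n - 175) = (n - 4)/(n + 5)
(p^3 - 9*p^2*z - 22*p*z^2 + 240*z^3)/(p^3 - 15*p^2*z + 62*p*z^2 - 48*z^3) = (-p - 5*z)/(-p + z)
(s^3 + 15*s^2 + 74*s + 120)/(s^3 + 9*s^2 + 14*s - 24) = (s + 5)/(s - 1)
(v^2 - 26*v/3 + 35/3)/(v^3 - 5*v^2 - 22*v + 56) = (v - 5/3)/(v^2 + 2*v - 8)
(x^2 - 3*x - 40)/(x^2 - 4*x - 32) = (x + 5)/(x + 4)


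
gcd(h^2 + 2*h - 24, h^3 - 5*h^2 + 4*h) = h - 4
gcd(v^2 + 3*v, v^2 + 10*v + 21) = v + 3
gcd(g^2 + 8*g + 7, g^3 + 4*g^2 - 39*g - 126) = g + 7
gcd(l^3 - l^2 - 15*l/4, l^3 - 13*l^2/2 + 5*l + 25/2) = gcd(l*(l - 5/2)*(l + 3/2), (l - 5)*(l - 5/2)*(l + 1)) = l - 5/2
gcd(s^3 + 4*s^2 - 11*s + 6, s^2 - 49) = 1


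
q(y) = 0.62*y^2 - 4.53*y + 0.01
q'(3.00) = -0.81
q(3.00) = -8.00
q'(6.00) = 2.91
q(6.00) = -4.85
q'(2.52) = -1.41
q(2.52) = -7.47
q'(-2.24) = -7.31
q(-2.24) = 13.27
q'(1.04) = -3.24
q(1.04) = -4.03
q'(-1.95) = -6.95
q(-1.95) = 11.20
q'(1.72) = -2.40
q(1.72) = -5.95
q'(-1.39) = -6.25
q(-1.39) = 7.50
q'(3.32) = -0.41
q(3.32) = -8.20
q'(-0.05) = -4.59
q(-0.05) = 0.24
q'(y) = 1.24*y - 4.53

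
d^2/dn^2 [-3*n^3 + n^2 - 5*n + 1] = 2 - 18*n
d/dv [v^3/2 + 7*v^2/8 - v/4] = 3*v^2/2 + 7*v/4 - 1/4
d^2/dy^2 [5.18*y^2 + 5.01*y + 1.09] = 10.3600000000000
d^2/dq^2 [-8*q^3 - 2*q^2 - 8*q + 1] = -48*q - 4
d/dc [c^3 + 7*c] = 3*c^2 + 7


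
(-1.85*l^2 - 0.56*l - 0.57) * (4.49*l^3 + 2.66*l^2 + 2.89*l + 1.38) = -8.3065*l^5 - 7.4354*l^4 - 9.3954*l^3 - 5.6876*l^2 - 2.4201*l - 0.7866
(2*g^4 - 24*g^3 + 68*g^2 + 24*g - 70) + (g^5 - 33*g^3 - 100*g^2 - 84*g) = g^5 + 2*g^4 - 57*g^3 - 32*g^2 - 60*g - 70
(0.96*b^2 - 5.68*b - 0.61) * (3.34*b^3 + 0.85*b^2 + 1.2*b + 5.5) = 3.2064*b^5 - 18.1552*b^4 - 5.7134*b^3 - 2.0545*b^2 - 31.972*b - 3.355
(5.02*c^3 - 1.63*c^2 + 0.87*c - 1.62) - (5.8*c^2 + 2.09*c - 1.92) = 5.02*c^3 - 7.43*c^2 - 1.22*c + 0.3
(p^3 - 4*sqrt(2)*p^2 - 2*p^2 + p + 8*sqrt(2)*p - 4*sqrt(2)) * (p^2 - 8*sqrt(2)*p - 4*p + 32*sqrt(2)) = p^5 - 12*sqrt(2)*p^4 - 6*p^4 + 73*p^3 + 72*sqrt(2)*p^3 - 388*p^2 - 108*sqrt(2)*p^2 + 48*sqrt(2)*p + 576*p - 256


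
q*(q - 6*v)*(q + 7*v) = q^3 + q^2*v - 42*q*v^2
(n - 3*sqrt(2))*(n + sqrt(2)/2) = n^2 - 5*sqrt(2)*n/2 - 3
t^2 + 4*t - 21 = (t - 3)*(t + 7)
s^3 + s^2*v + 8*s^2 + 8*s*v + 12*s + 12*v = (s + 2)*(s + 6)*(s + v)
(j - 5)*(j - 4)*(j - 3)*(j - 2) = j^4 - 14*j^3 + 71*j^2 - 154*j + 120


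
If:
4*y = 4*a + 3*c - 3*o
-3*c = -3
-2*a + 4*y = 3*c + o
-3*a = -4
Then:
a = 4/3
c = 1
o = 2/3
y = 19/12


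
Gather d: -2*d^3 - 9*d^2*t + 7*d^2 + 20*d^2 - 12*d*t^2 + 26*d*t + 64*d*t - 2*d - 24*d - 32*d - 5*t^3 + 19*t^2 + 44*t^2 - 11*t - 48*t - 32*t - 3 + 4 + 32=-2*d^3 + d^2*(27 - 9*t) + d*(-12*t^2 + 90*t - 58) - 5*t^3 + 63*t^2 - 91*t + 33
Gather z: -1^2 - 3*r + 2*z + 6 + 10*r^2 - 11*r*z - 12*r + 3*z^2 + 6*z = 10*r^2 - 15*r + 3*z^2 + z*(8 - 11*r) + 5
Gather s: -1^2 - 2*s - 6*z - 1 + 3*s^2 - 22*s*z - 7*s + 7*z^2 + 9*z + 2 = 3*s^2 + s*(-22*z - 9) + 7*z^2 + 3*z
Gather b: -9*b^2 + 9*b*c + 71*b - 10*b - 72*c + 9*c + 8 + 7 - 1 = -9*b^2 + b*(9*c + 61) - 63*c + 14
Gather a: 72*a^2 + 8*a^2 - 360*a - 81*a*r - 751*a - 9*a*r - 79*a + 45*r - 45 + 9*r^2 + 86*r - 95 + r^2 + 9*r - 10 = 80*a^2 + a*(-90*r - 1190) + 10*r^2 + 140*r - 150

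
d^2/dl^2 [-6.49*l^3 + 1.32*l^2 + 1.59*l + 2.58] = 2.64 - 38.94*l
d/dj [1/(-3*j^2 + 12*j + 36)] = 2*(j - 2)/(3*(-j^2 + 4*j + 12)^2)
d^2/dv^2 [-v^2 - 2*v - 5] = -2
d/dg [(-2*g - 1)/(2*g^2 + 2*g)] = (-g*(g + 1) + (2*g + 1)^2/2)/(g^2*(g + 1)^2)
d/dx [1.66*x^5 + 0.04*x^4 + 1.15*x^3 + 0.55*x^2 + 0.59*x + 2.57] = 8.3*x^4 + 0.16*x^3 + 3.45*x^2 + 1.1*x + 0.59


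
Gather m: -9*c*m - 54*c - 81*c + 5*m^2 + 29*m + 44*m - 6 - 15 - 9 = -135*c + 5*m^2 + m*(73 - 9*c) - 30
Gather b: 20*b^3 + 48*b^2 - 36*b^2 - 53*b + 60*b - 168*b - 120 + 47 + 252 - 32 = 20*b^3 + 12*b^2 - 161*b + 147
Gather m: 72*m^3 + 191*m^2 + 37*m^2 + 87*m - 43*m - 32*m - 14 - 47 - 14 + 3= 72*m^3 + 228*m^2 + 12*m - 72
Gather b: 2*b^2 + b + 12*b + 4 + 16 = 2*b^2 + 13*b + 20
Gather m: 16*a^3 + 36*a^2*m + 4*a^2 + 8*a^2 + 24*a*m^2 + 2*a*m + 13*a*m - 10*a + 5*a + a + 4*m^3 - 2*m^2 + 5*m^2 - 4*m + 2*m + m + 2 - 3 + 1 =16*a^3 + 12*a^2 - 4*a + 4*m^3 + m^2*(24*a + 3) + m*(36*a^2 + 15*a - 1)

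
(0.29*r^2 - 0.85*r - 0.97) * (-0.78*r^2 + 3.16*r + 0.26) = -0.2262*r^4 + 1.5794*r^3 - 1.854*r^2 - 3.2862*r - 0.2522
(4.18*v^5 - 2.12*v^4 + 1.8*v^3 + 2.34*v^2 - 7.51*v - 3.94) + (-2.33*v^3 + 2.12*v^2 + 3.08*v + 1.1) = 4.18*v^5 - 2.12*v^4 - 0.53*v^3 + 4.46*v^2 - 4.43*v - 2.84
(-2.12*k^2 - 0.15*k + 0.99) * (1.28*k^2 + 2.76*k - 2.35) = -2.7136*k^4 - 6.0432*k^3 + 5.8352*k^2 + 3.0849*k - 2.3265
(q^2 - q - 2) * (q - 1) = q^3 - 2*q^2 - q + 2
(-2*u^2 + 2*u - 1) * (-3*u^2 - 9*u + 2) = 6*u^4 + 12*u^3 - 19*u^2 + 13*u - 2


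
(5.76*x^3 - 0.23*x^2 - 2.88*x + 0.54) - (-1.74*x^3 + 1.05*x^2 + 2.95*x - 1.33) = 7.5*x^3 - 1.28*x^2 - 5.83*x + 1.87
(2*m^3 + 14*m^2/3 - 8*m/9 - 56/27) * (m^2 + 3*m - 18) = 2*m^5 + 32*m^4/3 - 206*m^3/9 - 2396*m^2/27 + 88*m/9 + 112/3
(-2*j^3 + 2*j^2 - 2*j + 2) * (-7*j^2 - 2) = 14*j^5 - 14*j^4 + 18*j^3 - 18*j^2 + 4*j - 4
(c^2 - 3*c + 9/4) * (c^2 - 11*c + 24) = c^4 - 14*c^3 + 237*c^2/4 - 387*c/4 + 54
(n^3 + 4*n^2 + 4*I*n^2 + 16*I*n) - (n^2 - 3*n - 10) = n^3 + 3*n^2 + 4*I*n^2 + 3*n + 16*I*n + 10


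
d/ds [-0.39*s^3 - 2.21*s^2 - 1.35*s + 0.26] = -1.17*s^2 - 4.42*s - 1.35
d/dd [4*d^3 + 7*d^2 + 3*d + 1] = 12*d^2 + 14*d + 3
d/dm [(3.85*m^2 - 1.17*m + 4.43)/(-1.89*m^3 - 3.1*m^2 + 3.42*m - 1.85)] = (7.2765*m^4 - 4.4226*m^3 + 34.6581*m^2 + 13.221*m - 12.9861)/(3.5721*m^6 + 11.718*m^5 - 3.3176*m^4 - 14.211*m^3 + 23.1664*m^2 - 12.654*m + 3.4225)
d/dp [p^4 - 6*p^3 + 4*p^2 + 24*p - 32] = 4*p^3 - 18*p^2 + 8*p + 24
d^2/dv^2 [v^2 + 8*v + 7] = 2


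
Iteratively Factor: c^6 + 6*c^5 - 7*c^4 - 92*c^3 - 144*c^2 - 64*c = (c)*(c^5 + 6*c^4 - 7*c^3 - 92*c^2 - 144*c - 64) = c*(c + 1)*(c^4 + 5*c^3 - 12*c^2 - 80*c - 64) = c*(c - 4)*(c + 1)*(c^3 + 9*c^2 + 24*c + 16) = c*(c - 4)*(c + 1)^2*(c^2 + 8*c + 16) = c*(c - 4)*(c + 1)^2*(c + 4)*(c + 4)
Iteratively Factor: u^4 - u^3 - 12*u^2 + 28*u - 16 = (u + 4)*(u^3 - 5*u^2 + 8*u - 4) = (u - 2)*(u + 4)*(u^2 - 3*u + 2) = (u - 2)*(u - 1)*(u + 4)*(u - 2)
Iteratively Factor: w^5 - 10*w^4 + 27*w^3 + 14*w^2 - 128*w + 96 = (w + 2)*(w^4 - 12*w^3 + 51*w^2 - 88*w + 48) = (w - 1)*(w + 2)*(w^3 - 11*w^2 + 40*w - 48) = (w - 4)*(w - 1)*(w + 2)*(w^2 - 7*w + 12) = (w - 4)*(w - 3)*(w - 1)*(w + 2)*(w - 4)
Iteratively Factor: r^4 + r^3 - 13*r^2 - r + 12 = (r - 3)*(r^3 + 4*r^2 - r - 4) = (r - 3)*(r - 1)*(r^2 + 5*r + 4) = (r - 3)*(r - 1)*(r + 1)*(r + 4)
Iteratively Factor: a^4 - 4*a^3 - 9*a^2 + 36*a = (a + 3)*(a^3 - 7*a^2 + 12*a) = (a - 3)*(a + 3)*(a^2 - 4*a) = a*(a - 3)*(a + 3)*(a - 4)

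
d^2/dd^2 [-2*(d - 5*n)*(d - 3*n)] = -4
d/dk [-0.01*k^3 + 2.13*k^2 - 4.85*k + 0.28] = -0.03*k^2 + 4.26*k - 4.85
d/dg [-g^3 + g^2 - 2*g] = -3*g^2 + 2*g - 2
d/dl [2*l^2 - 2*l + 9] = 4*l - 2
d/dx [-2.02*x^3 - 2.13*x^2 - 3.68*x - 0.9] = -6.06*x^2 - 4.26*x - 3.68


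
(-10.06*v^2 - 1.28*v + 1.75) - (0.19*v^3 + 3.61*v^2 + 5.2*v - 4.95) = -0.19*v^3 - 13.67*v^2 - 6.48*v + 6.7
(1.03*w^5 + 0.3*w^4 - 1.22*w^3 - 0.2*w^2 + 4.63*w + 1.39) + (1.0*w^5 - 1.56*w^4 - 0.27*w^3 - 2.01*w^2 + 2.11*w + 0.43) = 2.03*w^5 - 1.26*w^4 - 1.49*w^3 - 2.21*w^2 + 6.74*w + 1.82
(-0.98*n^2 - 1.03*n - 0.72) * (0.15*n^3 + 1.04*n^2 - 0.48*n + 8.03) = -0.147*n^5 - 1.1737*n^4 - 0.7088*n^3 - 8.1238*n^2 - 7.9253*n - 5.7816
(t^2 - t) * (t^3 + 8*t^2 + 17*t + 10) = t^5 + 7*t^4 + 9*t^3 - 7*t^2 - 10*t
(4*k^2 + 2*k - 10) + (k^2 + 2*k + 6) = 5*k^2 + 4*k - 4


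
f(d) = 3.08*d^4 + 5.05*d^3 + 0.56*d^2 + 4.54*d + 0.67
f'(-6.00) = -2117.90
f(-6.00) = 2894.47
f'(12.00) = 23488.54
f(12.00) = 72729.07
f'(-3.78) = -448.63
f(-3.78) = 347.57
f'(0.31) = 6.71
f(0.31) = 2.31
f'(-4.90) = -1086.63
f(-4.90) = 1173.30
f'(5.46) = 2467.64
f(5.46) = 3601.44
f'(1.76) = 120.61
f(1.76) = 67.48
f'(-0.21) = 4.86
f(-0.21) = -0.30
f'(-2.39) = -79.79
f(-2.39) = 24.57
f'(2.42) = 270.58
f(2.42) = 192.14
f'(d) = 12.32*d^3 + 15.15*d^2 + 1.12*d + 4.54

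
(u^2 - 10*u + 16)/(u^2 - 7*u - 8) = (u - 2)/(u + 1)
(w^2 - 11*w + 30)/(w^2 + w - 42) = (w - 5)/(w + 7)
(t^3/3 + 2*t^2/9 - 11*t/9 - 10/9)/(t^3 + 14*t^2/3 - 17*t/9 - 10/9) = (3*t^3 + 2*t^2 - 11*t - 10)/(9*t^3 + 42*t^2 - 17*t - 10)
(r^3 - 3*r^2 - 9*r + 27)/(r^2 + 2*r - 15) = (r^2 - 9)/(r + 5)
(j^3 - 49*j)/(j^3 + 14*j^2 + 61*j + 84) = j*(j - 7)/(j^2 + 7*j + 12)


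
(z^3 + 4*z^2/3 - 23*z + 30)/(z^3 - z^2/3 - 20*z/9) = 3*(z^2 + 3*z - 18)/(z*(3*z + 4))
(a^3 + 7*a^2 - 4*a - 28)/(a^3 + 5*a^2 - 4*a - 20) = (a + 7)/(a + 5)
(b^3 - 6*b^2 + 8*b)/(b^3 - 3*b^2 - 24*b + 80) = b*(b - 2)/(b^2 + b - 20)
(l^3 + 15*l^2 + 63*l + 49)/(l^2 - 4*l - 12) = (l^3 + 15*l^2 + 63*l + 49)/(l^2 - 4*l - 12)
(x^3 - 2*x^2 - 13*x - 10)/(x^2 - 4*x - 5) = x + 2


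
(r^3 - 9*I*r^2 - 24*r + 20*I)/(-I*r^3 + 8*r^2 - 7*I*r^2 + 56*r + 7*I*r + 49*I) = (I*r^3 + 9*r^2 - 24*I*r - 20)/(r^3 + r^2*(7 + 8*I) + r*(-7 + 56*I) - 49)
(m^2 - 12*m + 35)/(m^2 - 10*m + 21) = (m - 5)/(m - 3)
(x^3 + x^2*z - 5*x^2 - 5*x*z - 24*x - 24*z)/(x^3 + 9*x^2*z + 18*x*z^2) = (x^3 + x^2*z - 5*x^2 - 5*x*z - 24*x - 24*z)/(x*(x^2 + 9*x*z + 18*z^2))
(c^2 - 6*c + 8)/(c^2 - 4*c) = (c - 2)/c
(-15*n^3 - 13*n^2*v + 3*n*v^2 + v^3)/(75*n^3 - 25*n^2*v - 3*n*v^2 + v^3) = (n + v)/(-5*n + v)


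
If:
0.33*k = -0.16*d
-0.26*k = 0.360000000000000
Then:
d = 2.86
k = -1.38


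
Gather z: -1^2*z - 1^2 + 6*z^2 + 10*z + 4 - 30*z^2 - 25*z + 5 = -24*z^2 - 16*z + 8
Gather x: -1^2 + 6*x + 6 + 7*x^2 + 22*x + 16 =7*x^2 + 28*x + 21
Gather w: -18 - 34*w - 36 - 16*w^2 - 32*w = -16*w^2 - 66*w - 54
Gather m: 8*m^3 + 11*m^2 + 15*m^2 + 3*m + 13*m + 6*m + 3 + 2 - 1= 8*m^3 + 26*m^2 + 22*m + 4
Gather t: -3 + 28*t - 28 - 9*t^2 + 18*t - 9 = -9*t^2 + 46*t - 40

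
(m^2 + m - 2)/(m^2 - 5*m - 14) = (m - 1)/(m - 7)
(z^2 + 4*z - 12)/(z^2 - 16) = (z^2 + 4*z - 12)/(z^2 - 16)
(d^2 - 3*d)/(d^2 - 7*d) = (d - 3)/(d - 7)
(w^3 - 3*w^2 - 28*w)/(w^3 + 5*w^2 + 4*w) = (w - 7)/(w + 1)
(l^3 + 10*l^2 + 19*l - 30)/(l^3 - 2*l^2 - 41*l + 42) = (l + 5)/(l - 7)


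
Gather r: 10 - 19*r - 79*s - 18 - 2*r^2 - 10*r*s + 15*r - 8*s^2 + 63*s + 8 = -2*r^2 + r*(-10*s - 4) - 8*s^2 - 16*s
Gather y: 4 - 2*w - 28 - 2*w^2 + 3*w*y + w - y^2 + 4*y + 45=-2*w^2 - w - y^2 + y*(3*w + 4) + 21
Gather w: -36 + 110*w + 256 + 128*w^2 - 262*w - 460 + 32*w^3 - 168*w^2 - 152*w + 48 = 32*w^3 - 40*w^2 - 304*w - 192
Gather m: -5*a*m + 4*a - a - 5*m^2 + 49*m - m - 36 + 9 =3*a - 5*m^2 + m*(48 - 5*a) - 27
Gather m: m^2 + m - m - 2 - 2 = m^2 - 4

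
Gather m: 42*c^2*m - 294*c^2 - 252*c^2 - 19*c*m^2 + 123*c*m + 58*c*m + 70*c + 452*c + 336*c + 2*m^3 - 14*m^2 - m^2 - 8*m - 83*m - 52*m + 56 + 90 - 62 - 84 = -546*c^2 + 858*c + 2*m^3 + m^2*(-19*c - 15) + m*(42*c^2 + 181*c - 143)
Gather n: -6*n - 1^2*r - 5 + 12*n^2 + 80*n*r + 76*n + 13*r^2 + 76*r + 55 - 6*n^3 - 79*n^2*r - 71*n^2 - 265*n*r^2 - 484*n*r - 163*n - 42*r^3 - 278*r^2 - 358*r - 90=-6*n^3 + n^2*(-79*r - 59) + n*(-265*r^2 - 404*r - 93) - 42*r^3 - 265*r^2 - 283*r - 40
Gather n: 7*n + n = 8*n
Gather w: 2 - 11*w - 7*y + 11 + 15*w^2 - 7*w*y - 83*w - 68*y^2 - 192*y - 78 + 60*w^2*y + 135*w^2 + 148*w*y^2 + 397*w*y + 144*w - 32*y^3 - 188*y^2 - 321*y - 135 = w^2*(60*y + 150) + w*(148*y^2 + 390*y + 50) - 32*y^3 - 256*y^2 - 520*y - 200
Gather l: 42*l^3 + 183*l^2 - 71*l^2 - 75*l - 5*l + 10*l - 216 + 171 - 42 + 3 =42*l^3 + 112*l^2 - 70*l - 84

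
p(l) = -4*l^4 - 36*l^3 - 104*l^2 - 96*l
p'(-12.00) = 14496.00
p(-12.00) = -34560.00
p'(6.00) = -8688.00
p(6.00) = -17280.00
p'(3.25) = -2462.00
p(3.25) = -3092.58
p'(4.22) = -4099.49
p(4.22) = -6231.20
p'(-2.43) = 1.29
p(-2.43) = -3.74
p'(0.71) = -303.85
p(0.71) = -134.49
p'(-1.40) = 27.42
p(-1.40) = 13.98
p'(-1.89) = 19.35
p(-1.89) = 1.95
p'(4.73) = -5189.29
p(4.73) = -8592.71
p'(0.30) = -168.55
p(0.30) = -39.16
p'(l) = -16*l^3 - 108*l^2 - 208*l - 96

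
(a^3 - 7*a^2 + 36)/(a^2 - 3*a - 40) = (-a^3 + 7*a^2 - 36)/(-a^2 + 3*a + 40)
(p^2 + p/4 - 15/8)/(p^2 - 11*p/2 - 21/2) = (p - 5/4)/(p - 7)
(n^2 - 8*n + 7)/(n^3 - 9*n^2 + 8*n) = (n - 7)/(n*(n - 8))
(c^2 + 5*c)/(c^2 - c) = (c + 5)/(c - 1)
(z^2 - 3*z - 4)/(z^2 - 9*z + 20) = (z + 1)/(z - 5)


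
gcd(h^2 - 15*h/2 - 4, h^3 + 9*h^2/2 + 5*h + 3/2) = h + 1/2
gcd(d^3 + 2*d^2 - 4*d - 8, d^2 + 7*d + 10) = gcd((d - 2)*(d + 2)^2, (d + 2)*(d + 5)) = d + 2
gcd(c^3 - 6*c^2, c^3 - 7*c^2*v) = c^2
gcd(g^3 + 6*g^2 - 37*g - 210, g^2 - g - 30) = g^2 - g - 30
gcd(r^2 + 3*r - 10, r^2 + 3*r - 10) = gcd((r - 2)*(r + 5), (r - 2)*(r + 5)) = r^2 + 3*r - 10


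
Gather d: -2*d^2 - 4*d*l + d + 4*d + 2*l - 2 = -2*d^2 + d*(5 - 4*l) + 2*l - 2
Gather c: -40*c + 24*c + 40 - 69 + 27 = -16*c - 2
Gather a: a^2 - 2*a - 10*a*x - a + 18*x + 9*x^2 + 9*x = a^2 + a*(-10*x - 3) + 9*x^2 + 27*x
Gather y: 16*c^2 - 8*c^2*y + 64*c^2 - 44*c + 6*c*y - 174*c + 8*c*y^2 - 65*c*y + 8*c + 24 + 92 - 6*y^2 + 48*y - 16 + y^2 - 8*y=80*c^2 - 210*c + y^2*(8*c - 5) + y*(-8*c^2 - 59*c + 40) + 100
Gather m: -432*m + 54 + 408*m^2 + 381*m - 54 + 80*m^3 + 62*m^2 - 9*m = 80*m^3 + 470*m^2 - 60*m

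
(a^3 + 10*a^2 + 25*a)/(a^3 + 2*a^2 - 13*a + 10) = a*(a + 5)/(a^2 - 3*a + 2)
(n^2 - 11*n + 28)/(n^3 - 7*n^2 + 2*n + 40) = (n - 7)/(n^2 - 3*n - 10)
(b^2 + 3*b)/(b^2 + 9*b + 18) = b/(b + 6)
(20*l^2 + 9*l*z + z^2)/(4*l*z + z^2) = (5*l + z)/z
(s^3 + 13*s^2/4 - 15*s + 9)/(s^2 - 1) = (s^3 + 13*s^2/4 - 15*s + 9)/(s^2 - 1)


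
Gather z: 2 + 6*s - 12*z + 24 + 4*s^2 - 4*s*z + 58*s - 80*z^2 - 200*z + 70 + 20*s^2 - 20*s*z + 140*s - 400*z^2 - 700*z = 24*s^2 + 204*s - 480*z^2 + z*(-24*s - 912) + 96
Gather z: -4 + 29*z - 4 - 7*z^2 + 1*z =-7*z^2 + 30*z - 8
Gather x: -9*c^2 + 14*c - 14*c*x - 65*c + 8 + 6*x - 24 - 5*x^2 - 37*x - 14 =-9*c^2 - 51*c - 5*x^2 + x*(-14*c - 31) - 30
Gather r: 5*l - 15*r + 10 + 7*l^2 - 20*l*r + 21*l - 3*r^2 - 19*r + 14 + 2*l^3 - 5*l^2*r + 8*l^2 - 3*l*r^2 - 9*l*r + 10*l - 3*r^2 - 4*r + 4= 2*l^3 + 15*l^2 + 36*l + r^2*(-3*l - 6) + r*(-5*l^2 - 29*l - 38) + 28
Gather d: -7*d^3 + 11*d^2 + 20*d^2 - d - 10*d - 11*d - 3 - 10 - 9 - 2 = -7*d^3 + 31*d^2 - 22*d - 24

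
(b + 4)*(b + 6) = b^2 + 10*b + 24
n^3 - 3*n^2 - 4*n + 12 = (n - 3)*(n - 2)*(n + 2)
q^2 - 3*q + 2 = (q - 2)*(q - 1)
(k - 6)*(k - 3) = k^2 - 9*k + 18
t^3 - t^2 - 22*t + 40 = (t - 4)*(t - 2)*(t + 5)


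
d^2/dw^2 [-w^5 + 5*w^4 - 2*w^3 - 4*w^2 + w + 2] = -20*w^3 + 60*w^2 - 12*w - 8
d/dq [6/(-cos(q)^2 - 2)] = -24*sin(2*q)/(cos(2*q) + 5)^2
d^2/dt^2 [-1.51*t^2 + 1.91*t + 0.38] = -3.02000000000000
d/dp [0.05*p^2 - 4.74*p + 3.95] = 0.1*p - 4.74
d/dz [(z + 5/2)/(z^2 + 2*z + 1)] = (-z - 4)/(z^3 + 3*z^2 + 3*z + 1)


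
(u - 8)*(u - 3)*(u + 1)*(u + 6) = u^4 - 4*u^3 - 47*u^2 + 102*u + 144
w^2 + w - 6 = (w - 2)*(w + 3)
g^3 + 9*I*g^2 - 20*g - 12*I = (g + I)*(g + 2*I)*(g + 6*I)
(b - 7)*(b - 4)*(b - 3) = b^3 - 14*b^2 + 61*b - 84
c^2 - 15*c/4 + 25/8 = (c - 5/2)*(c - 5/4)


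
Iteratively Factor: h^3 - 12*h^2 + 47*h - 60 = (h - 5)*(h^2 - 7*h + 12) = (h - 5)*(h - 4)*(h - 3)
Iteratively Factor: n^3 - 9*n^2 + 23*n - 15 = (n - 5)*(n^2 - 4*n + 3) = (n - 5)*(n - 3)*(n - 1)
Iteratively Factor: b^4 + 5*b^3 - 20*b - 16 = (b - 2)*(b^3 + 7*b^2 + 14*b + 8) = (b - 2)*(b + 1)*(b^2 + 6*b + 8) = (b - 2)*(b + 1)*(b + 2)*(b + 4)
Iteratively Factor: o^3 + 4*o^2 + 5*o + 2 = (o + 1)*(o^2 + 3*o + 2) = (o + 1)*(o + 2)*(o + 1)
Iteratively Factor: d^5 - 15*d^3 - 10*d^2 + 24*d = (d - 4)*(d^4 + 4*d^3 + d^2 - 6*d) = d*(d - 4)*(d^3 + 4*d^2 + d - 6) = d*(d - 4)*(d + 3)*(d^2 + d - 2) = d*(d - 4)*(d - 1)*(d + 3)*(d + 2)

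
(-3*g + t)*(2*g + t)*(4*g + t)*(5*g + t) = -120*g^4 - 74*g^3*t + 5*g^2*t^2 + 8*g*t^3 + t^4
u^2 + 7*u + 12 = (u + 3)*(u + 4)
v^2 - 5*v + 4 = (v - 4)*(v - 1)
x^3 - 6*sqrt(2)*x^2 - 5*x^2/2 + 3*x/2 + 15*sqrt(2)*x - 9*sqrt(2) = (x - 3/2)*(x - 1)*(x - 6*sqrt(2))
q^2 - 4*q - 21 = (q - 7)*(q + 3)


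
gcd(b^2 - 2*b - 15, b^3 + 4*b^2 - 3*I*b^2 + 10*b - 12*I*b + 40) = 1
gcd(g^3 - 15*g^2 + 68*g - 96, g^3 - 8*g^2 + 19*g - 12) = g^2 - 7*g + 12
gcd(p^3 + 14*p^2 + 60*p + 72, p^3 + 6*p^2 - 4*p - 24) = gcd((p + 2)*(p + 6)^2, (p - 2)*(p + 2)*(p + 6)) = p^2 + 8*p + 12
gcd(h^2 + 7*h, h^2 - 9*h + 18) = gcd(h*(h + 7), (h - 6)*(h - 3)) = 1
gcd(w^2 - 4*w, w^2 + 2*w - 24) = w - 4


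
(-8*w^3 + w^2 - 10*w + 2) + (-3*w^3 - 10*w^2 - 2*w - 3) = -11*w^3 - 9*w^2 - 12*w - 1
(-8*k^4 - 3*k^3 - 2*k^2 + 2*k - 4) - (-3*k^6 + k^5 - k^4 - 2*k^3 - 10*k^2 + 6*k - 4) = 3*k^6 - k^5 - 7*k^4 - k^3 + 8*k^2 - 4*k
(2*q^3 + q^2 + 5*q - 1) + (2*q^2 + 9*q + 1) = 2*q^3 + 3*q^2 + 14*q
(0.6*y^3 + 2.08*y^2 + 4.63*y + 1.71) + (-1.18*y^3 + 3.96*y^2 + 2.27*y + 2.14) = -0.58*y^3 + 6.04*y^2 + 6.9*y + 3.85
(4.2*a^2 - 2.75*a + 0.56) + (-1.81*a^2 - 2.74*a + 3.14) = 2.39*a^2 - 5.49*a + 3.7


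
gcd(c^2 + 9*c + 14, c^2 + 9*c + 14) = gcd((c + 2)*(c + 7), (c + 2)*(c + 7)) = c^2 + 9*c + 14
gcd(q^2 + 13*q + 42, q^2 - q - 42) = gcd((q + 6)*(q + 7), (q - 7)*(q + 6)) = q + 6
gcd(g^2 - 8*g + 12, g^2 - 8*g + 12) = g^2 - 8*g + 12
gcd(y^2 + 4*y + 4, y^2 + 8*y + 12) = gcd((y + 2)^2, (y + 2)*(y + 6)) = y + 2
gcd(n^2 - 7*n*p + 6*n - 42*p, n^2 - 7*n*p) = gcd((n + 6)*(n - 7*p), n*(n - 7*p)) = -n + 7*p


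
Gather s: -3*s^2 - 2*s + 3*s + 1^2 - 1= -3*s^2 + s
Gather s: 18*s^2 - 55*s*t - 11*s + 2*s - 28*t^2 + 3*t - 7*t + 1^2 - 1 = 18*s^2 + s*(-55*t - 9) - 28*t^2 - 4*t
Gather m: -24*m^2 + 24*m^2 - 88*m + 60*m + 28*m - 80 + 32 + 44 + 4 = 0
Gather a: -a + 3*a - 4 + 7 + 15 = 2*a + 18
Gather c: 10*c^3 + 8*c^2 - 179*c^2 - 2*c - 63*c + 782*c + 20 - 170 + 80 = 10*c^3 - 171*c^2 + 717*c - 70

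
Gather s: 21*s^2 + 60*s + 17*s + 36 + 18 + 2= 21*s^2 + 77*s + 56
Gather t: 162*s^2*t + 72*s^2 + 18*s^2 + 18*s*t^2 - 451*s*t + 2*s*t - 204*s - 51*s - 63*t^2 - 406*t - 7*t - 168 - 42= 90*s^2 - 255*s + t^2*(18*s - 63) + t*(162*s^2 - 449*s - 413) - 210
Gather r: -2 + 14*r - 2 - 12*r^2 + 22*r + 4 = -12*r^2 + 36*r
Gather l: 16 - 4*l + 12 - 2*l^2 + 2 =-2*l^2 - 4*l + 30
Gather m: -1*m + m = 0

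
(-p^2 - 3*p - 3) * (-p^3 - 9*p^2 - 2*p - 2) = p^5 + 12*p^4 + 32*p^3 + 35*p^2 + 12*p + 6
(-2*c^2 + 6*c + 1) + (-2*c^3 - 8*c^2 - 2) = -2*c^3 - 10*c^2 + 6*c - 1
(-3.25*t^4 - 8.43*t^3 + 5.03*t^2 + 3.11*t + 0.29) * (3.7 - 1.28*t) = 4.16*t^5 - 1.2346*t^4 - 37.6294*t^3 + 14.6302*t^2 + 11.1358*t + 1.073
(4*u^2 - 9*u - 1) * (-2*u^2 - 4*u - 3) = -8*u^4 + 2*u^3 + 26*u^2 + 31*u + 3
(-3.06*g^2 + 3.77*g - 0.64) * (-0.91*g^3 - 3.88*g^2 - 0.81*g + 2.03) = 2.7846*g^5 + 8.4421*g^4 - 11.5666*g^3 - 6.7823*g^2 + 8.1715*g - 1.2992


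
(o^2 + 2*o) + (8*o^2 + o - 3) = 9*o^2 + 3*o - 3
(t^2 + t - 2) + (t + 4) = t^2 + 2*t + 2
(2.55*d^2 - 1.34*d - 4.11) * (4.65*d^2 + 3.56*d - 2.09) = 11.8575*d^4 + 2.847*d^3 - 29.2114*d^2 - 11.831*d + 8.5899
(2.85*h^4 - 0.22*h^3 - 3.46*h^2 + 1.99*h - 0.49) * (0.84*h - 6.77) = 2.394*h^5 - 19.4793*h^4 - 1.417*h^3 + 25.0958*h^2 - 13.8839*h + 3.3173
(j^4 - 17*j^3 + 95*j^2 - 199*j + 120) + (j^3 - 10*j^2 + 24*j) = j^4 - 16*j^3 + 85*j^2 - 175*j + 120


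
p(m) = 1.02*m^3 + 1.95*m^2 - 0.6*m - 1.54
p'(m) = 3.06*m^2 + 3.9*m - 0.6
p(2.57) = 27.11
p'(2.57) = 29.63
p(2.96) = 40.22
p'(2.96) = 37.75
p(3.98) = 91.27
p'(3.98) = 63.39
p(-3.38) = -16.62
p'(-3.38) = 21.18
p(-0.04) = -1.51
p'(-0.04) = -0.75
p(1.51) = 5.51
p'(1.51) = 12.27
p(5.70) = 247.29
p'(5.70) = 121.05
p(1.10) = 1.52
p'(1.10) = 7.39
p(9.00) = 894.59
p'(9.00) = 282.36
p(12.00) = 2034.62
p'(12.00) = 486.84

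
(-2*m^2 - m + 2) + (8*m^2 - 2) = 6*m^2 - m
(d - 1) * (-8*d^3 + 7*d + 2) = -8*d^4 + 8*d^3 + 7*d^2 - 5*d - 2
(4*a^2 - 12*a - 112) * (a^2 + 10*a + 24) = 4*a^4 + 28*a^3 - 136*a^2 - 1408*a - 2688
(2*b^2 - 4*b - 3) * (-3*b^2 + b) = -6*b^4 + 14*b^3 + 5*b^2 - 3*b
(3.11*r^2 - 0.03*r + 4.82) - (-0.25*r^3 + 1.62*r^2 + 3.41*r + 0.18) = 0.25*r^3 + 1.49*r^2 - 3.44*r + 4.64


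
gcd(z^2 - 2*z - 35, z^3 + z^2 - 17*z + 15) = z + 5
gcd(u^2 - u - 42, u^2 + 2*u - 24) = u + 6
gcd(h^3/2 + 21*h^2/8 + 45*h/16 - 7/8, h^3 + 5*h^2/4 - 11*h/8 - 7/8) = 1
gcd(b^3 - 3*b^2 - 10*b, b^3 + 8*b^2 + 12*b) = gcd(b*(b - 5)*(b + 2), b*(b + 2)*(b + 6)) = b^2 + 2*b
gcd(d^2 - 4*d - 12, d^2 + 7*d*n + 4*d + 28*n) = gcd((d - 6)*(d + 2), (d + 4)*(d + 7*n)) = 1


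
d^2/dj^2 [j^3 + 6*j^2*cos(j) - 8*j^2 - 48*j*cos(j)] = -6*j^2*cos(j) - 24*j*sin(j) + 48*j*cos(j) + 6*j + 96*sin(j) + 12*cos(j) - 16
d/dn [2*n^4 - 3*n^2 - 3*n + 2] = 8*n^3 - 6*n - 3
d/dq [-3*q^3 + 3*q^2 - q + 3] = -9*q^2 + 6*q - 1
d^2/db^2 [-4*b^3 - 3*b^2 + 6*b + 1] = -24*b - 6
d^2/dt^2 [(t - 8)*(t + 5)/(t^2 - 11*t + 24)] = 16/(t^3 - 9*t^2 + 27*t - 27)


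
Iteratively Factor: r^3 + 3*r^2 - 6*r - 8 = (r + 4)*(r^2 - r - 2) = (r + 1)*(r + 4)*(r - 2)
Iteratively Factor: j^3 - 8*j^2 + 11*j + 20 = (j - 5)*(j^2 - 3*j - 4) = (j - 5)*(j - 4)*(j + 1)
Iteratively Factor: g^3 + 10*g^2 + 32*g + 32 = (g + 2)*(g^2 + 8*g + 16) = (g + 2)*(g + 4)*(g + 4)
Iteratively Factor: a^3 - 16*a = (a + 4)*(a^2 - 4*a) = (a - 4)*(a + 4)*(a)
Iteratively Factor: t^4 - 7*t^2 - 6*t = (t + 1)*(t^3 - t^2 - 6*t) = (t + 1)*(t + 2)*(t^2 - 3*t) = t*(t + 1)*(t + 2)*(t - 3)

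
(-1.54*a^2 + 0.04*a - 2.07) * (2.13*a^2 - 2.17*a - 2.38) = -3.2802*a^4 + 3.427*a^3 - 0.8307*a^2 + 4.3967*a + 4.9266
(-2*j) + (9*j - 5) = 7*j - 5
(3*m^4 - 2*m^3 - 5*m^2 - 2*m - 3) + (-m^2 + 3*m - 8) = 3*m^4 - 2*m^3 - 6*m^2 + m - 11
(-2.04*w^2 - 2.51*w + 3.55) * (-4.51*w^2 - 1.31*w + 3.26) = 9.2004*w^4 + 13.9925*w^3 - 19.3728*w^2 - 12.8331*w + 11.573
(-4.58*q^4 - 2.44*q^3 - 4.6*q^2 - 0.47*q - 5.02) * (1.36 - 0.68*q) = 3.1144*q^5 - 4.5696*q^4 - 0.1904*q^3 - 5.9364*q^2 + 2.7744*q - 6.8272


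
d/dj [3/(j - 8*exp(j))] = 3*(8*exp(j) - 1)/(j - 8*exp(j))^2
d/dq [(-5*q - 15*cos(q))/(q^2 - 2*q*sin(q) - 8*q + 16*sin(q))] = 5*(-2*(q + 3*cos(q))*(q*cos(q) - q + sin(q) - 8*cos(q) + 4) + (3*sin(q) - 1)*(q^2 - 2*q*sin(q) - 8*q + 16*sin(q)))/((q - 8)^2*(q - 2*sin(q))^2)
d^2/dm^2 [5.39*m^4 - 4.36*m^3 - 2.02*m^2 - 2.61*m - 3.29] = 64.68*m^2 - 26.16*m - 4.04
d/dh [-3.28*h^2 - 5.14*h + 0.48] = -6.56*h - 5.14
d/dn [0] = 0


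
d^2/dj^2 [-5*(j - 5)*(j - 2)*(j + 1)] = 60 - 30*j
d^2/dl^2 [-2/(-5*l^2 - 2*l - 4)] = 4*(-25*l^2 - 10*l + 4*(5*l + 1)^2 - 20)/(5*l^2 + 2*l + 4)^3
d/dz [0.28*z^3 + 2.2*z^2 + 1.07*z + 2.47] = 0.84*z^2 + 4.4*z + 1.07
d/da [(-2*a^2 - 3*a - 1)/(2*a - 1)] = (-4*a^2 + 4*a + 5)/(4*a^2 - 4*a + 1)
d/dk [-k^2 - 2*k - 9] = -2*k - 2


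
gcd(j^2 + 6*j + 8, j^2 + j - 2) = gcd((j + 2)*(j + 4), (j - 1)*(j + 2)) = j + 2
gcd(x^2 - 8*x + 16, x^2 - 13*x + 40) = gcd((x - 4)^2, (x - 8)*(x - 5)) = 1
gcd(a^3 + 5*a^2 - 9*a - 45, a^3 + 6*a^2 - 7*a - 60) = a^2 + 2*a - 15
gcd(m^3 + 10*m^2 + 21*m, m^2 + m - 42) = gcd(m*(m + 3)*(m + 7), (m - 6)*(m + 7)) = m + 7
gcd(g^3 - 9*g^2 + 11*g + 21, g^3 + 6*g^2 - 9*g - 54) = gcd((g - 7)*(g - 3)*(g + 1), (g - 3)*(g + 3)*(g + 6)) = g - 3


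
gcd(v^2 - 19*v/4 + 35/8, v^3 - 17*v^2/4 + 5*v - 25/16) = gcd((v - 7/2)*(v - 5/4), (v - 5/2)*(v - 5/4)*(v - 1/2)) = v - 5/4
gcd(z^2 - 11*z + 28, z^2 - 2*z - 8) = z - 4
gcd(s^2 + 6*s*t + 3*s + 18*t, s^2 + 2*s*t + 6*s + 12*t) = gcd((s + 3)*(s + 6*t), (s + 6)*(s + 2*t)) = 1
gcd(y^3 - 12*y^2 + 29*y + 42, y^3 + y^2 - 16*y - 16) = y + 1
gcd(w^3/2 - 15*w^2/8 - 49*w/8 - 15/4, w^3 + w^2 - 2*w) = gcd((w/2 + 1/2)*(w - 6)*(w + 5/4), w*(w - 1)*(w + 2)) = 1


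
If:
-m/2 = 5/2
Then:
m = -5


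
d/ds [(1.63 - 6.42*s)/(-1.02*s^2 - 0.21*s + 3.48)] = (-6.5484*s^2 + 3.3252*s - 21.9993)/(1.0404*s^4 + 0.4284*s^3 - 7.0551*s^2 - 1.4616*s + 12.1104)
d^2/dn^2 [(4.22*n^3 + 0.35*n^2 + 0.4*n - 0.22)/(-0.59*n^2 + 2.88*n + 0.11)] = (1.77635683940025e-15*n^5 - 1.4210854715202e-14*n^4 - 72.020412*n^3 - 7.698174*n^2 - 2.705076*n + 3.923062)/(0.205379*n^6 - 3.007584*n^5 + 14.566215*n^4 - 22.7664*n^3 - 2.715735*n^2 - 0.104544*n - 0.001331)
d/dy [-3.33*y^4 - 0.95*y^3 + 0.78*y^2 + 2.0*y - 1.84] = -13.32*y^3 - 2.85*y^2 + 1.56*y + 2.0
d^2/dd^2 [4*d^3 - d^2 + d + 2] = 24*d - 2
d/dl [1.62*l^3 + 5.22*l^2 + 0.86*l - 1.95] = 4.86*l^2 + 10.44*l + 0.86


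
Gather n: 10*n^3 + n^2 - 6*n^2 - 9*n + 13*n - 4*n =10*n^3 - 5*n^2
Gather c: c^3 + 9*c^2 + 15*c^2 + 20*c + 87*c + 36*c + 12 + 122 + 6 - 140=c^3 + 24*c^2 + 143*c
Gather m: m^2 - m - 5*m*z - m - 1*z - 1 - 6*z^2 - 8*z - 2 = m^2 + m*(-5*z - 2) - 6*z^2 - 9*z - 3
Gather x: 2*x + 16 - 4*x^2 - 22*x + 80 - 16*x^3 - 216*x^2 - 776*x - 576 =-16*x^3 - 220*x^2 - 796*x - 480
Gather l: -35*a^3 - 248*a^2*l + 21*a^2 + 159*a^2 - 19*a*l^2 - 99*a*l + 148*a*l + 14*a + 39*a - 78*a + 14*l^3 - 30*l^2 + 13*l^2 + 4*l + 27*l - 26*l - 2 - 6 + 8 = -35*a^3 + 180*a^2 - 25*a + 14*l^3 + l^2*(-19*a - 17) + l*(-248*a^2 + 49*a + 5)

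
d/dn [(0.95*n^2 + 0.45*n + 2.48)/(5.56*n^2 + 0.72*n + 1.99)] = (-1.818*n^2 - 23.7966*n - 0.8901)/(30.9136*n^4 + 8.0064*n^3 + 22.6472*n^2 + 2.8656*n + 3.9601)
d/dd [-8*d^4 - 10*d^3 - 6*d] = -32*d^3 - 30*d^2 - 6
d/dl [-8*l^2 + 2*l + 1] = 2 - 16*l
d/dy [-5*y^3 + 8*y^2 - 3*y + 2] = -15*y^2 + 16*y - 3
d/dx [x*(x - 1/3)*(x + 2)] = 3*x^2 + 10*x/3 - 2/3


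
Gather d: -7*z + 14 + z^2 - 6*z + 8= z^2 - 13*z + 22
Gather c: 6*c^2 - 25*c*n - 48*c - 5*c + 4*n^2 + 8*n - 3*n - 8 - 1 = 6*c^2 + c*(-25*n - 53) + 4*n^2 + 5*n - 9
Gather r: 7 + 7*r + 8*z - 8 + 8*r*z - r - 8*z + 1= r*(8*z + 6)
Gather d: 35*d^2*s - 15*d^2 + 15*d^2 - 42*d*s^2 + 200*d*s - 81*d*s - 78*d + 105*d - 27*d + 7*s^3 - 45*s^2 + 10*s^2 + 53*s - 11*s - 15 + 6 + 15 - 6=35*d^2*s + d*(-42*s^2 + 119*s) + 7*s^3 - 35*s^2 + 42*s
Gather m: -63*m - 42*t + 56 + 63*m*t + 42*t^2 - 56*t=m*(63*t - 63) + 42*t^2 - 98*t + 56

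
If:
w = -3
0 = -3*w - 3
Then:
No Solution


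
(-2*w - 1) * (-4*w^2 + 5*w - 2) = 8*w^3 - 6*w^2 - w + 2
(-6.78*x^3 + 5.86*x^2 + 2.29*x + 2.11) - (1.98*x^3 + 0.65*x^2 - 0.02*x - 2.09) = -8.76*x^3 + 5.21*x^2 + 2.31*x + 4.2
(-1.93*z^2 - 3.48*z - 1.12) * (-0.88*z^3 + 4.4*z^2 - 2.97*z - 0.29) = 1.6984*z^5 - 5.4296*z^4 - 8.5943*z^3 + 5.9673*z^2 + 4.3356*z + 0.3248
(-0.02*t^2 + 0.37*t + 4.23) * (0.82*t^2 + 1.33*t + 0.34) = -0.0164*t^4 + 0.2768*t^3 + 3.9539*t^2 + 5.7517*t + 1.4382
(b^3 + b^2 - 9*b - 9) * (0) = 0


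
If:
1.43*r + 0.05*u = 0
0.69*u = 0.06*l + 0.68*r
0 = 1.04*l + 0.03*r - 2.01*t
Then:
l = 11.8962703962704*u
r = -0.034965034965035*u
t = 6.15476231894142*u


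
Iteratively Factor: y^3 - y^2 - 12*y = (y + 3)*(y^2 - 4*y) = (y - 4)*(y + 3)*(y)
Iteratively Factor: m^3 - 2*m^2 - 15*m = (m + 3)*(m^2 - 5*m) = m*(m + 3)*(m - 5)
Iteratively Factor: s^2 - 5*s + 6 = (s - 3)*(s - 2)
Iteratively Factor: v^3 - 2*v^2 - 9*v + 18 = (v - 3)*(v^2 + v - 6) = (v - 3)*(v - 2)*(v + 3)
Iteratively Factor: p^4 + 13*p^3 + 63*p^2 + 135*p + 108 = (p + 3)*(p^3 + 10*p^2 + 33*p + 36) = (p + 3)*(p + 4)*(p^2 + 6*p + 9) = (p + 3)^2*(p + 4)*(p + 3)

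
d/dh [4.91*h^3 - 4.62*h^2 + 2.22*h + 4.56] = 14.73*h^2 - 9.24*h + 2.22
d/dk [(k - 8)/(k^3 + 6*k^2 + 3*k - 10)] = (k^3 + 6*k^2 + 3*k - 3*(k - 8)*(k^2 + 4*k + 1) - 10)/(k^3 + 6*k^2 + 3*k - 10)^2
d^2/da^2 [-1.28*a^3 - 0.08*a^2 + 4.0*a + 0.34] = -7.68*a - 0.16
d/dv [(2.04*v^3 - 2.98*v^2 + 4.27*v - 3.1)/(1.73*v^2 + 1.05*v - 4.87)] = (3.5292*v^4 + 4.284*v^3 - 40.3205*v^2 + 39.7512*v - 17.5399)/(2.9929*v^4 + 3.633*v^3 - 15.7477*v^2 - 10.227*v + 23.7169)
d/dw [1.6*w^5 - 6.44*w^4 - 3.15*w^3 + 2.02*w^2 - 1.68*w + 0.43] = 8.0*w^4 - 25.76*w^3 - 9.45*w^2 + 4.04*w - 1.68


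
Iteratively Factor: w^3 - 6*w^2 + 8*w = (w - 2)*(w^2 - 4*w) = w*(w - 2)*(w - 4)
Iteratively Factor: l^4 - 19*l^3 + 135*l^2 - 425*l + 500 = (l - 5)*(l^3 - 14*l^2 + 65*l - 100) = (l - 5)*(l - 4)*(l^2 - 10*l + 25) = (l - 5)^2*(l - 4)*(l - 5)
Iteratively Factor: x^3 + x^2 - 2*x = (x + 2)*(x^2 - x) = (x - 1)*(x + 2)*(x)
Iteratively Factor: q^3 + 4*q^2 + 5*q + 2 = (q + 1)*(q^2 + 3*q + 2) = (q + 1)^2*(q + 2)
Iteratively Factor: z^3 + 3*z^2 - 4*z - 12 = (z + 2)*(z^2 + z - 6) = (z - 2)*(z + 2)*(z + 3)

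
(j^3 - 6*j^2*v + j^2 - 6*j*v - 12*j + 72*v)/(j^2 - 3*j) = j - 6*v + 4 - 24*v/j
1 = 1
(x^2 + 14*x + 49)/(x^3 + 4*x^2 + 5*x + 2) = (x^2 + 14*x + 49)/(x^3 + 4*x^2 + 5*x + 2)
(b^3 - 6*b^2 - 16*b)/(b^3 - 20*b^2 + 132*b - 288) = b*(b + 2)/(b^2 - 12*b + 36)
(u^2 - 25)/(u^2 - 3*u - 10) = (u + 5)/(u + 2)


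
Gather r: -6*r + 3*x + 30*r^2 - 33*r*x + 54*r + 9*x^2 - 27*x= 30*r^2 + r*(48 - 33*x) + 9*x^2 - 24*x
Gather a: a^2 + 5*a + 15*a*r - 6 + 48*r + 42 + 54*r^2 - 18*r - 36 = a^2 + a*(15*r + 5) + 54*r^2 + 30*r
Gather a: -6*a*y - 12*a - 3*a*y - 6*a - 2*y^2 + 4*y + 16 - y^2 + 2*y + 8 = a*(-9*y - 18) - 3*y^2 + 6*y + 24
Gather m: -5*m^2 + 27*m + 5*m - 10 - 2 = -5*m^2 + 32*m - 12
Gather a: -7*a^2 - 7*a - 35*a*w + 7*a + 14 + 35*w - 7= -7*a^2 - 35*a*w + 35*w + 7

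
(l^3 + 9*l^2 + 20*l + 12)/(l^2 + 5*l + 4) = (l^2 + 8*l + 12)/(l + 4)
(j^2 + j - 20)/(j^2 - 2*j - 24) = (-j^2 - j + 20)/(-j^2 + 2*j + 24)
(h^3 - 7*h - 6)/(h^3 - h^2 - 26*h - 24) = (h^2 - h - 6)/(h^2 - 2*h - 24)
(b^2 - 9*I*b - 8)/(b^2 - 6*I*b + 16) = (b - I)/(b + 2*I)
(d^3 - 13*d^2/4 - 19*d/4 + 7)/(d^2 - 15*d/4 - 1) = (4*d^2 + 3*d - 7)/(4*d + 1)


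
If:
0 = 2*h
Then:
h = 0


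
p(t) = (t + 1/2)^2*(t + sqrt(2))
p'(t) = (t + 1/2)^2 + (t + sqrt(2))*(2*t + 1)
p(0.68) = 2.92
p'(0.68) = 6.33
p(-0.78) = 0.05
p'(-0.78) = -0.28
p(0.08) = 0.50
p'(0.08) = 2.07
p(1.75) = 16.02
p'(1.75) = 19.30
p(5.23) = 218.15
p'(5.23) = 108.98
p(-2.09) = -1.71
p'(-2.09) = 4.68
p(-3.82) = -26.52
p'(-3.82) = 27.00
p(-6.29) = -163.46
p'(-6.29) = 89.99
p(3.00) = 54.07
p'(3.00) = 43.15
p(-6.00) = -138.72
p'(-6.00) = 80.69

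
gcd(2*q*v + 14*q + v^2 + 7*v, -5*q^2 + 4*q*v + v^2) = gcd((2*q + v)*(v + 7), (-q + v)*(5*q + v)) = 1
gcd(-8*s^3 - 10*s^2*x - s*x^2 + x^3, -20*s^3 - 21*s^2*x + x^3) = s + x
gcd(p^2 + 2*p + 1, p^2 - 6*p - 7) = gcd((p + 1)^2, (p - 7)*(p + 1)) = p + 1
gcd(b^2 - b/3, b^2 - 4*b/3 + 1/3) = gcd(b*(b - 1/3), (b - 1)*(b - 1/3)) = b - 1/3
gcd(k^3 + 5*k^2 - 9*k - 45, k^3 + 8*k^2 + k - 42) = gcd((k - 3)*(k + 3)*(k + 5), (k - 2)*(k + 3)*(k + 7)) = k + 3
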